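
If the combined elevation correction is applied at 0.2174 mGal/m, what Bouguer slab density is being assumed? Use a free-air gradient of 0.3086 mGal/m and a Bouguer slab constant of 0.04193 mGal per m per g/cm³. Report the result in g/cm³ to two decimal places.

2.18

0.2174 = 0.3086 − 0.04193 × ρ
ρ = (0.3086 − 0.2174) / 0.04193 = 2.18 g/cm³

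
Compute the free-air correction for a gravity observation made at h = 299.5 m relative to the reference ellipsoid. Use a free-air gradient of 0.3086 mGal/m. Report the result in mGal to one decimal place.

Free-air correction = 0.3086 × 299.5 = 92.4 mGal

92.4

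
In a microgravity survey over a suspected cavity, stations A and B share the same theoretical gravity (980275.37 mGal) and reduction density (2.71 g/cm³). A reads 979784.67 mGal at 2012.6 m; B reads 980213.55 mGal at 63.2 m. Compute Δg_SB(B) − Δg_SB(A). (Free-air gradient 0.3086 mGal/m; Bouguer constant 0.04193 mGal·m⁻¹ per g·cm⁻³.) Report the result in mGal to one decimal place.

Δg_SB(A) = 979784.67 − 980275.37 + 0.3086×2012.6 − 0.04193×2.71×2012.6 = -98.30 mGal
Δg_SB(B) = 980213.55 − 980275.37 + 0.3086×63.2 − 0.04193×2.71×63.2 = -49.50 mGal
Difference = -49.50 − (-98.30) = 48.80 mGal

48.8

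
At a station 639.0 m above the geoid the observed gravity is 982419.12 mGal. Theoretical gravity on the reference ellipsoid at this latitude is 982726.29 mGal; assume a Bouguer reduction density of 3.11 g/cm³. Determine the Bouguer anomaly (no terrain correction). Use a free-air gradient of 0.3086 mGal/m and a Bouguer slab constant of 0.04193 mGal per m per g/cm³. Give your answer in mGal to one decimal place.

-193.3

Free-air correction = 0.3086 × 639.0 = 197.20 mGal
Free-air anomaly = 982419.12 − 982726.29 + (197.20) = -109.97 mGal
Bouguer slab correction = 0.04193 × 3.11 × 639.0 = 83.33 mGal
Simple Bouguer anomaly = -109.97 − (83.33) = -193.30 mGal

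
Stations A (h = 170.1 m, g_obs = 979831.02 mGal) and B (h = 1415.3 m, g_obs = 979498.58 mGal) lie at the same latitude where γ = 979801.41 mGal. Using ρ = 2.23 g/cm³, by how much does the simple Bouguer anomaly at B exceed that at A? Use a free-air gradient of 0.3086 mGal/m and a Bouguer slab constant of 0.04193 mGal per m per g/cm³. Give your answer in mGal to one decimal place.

Δg_SB(A) = 979831.02 − 979801.41 + 0.3086×170.1 − 0.04193×2.23×170.1 = 66.20 mGal
Δg_SB(B) = 979498.58 − 979801.41 + 0.3086×1415.3 − 0.04193×2.23×1415.3 = 1.60 mGal
Difference = 1.60 − (66.20) = -64.60 mGal

-64.6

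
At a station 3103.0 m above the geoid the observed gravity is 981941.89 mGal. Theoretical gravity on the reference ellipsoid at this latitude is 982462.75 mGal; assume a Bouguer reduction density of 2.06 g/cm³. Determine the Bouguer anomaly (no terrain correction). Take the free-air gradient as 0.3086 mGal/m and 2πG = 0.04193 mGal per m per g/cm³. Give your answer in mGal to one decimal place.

Free-air correction = 0.3086 × 3103.0 = 957.59 mGal
Free-air anomaly = 981941.89 − 982462.75 + (957.59) = 436.73 mGal
Bouguer slab correction = 0.04193 × 2.06 × 3103.0 = 268.02 mGal
Simple Bouguer anomaly = 436.73 − (268.02) = 168.71 mGal

168.7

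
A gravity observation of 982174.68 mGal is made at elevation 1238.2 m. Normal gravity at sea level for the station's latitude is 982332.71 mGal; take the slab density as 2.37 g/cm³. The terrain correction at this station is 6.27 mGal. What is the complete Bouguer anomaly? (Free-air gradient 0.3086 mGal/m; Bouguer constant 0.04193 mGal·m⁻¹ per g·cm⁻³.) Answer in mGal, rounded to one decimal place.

Free-air correction = 0.3086 × 1238.2 = 382.11 mGal
Free-air anomaly = 982174.68 − 982332.71 + (382.11) = 224.08 mGal
Bouguer slab correction = 0.04193 × 2.37 × 1238.2 = 123.05 mGal
Simple Bouguer anomaly = 224.08 − (123.05) = 101.03 mGal
Complete Bouguer anomaly = 101.03 + 6.27 = 107.30 mGal

107.3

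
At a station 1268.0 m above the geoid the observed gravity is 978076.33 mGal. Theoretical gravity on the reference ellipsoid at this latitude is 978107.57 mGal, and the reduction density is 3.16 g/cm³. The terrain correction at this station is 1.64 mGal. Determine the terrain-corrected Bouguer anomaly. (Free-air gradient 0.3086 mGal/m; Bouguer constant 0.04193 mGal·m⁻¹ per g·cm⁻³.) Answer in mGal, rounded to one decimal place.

193.7

Free-air correction = 0.3086 × 1268.0 = 391.30 mGal
Free-air anomaly = 978076.33 − 978107.57 + (391.30) = 360.06 mGal
Bouguer slab correction = 0.04193 × 3.16 × 1268.0 = 168.01 mGal
Simple Bouguer anomaly = 360.06 − (168.01) = 192.05 mGal
Complete Bouguer anomaly = 192.05 + 1.64 = 193.69 mGal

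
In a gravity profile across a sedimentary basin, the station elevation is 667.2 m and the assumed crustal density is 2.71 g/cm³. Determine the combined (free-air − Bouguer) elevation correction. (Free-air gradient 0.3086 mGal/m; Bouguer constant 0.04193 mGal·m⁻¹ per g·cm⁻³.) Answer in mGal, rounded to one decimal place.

Combined gradient = 0.3086 − 0.04193 × 2.71 = 0.1949697 mGal/m
Combined elevation correction = 0.1949697 × 667.2 = 130.1 mGal

130.1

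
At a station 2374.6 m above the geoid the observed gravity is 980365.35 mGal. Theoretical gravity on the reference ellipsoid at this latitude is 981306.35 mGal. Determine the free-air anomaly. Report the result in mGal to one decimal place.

Free-air correction = 0.3086 × 2374.6 = 732.80 mGal
Free-air anomaly = 980365.35 − 981306.35 + (732.80) = -208.20 mGal

-208.2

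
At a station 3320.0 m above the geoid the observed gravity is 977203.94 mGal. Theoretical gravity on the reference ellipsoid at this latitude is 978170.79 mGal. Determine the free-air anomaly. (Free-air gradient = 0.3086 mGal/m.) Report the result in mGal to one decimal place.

57.7

Free-air correction = 0.3086 × 3320.0 = 1024.55 mGal
Free-air anomaly = 977203.94 − 978170.79 + (1024.55) = 57.70 mGal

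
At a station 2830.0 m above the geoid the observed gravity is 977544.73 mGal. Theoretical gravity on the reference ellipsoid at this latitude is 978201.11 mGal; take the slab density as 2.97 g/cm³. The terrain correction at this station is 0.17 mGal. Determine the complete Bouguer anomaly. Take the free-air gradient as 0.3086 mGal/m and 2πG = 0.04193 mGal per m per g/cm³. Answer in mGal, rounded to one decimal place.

-135.3

Free-air correction = 0.3086 × 2830.0 = 873.34 mGal
Free-air anomaly = 977544.73 − 978201.11 + (873.34) = 216.96 mGal
Bouguer slab correction = 0.04193 × 2.97 × 2830.0 = 352.43 mGal
Simple Bouguer anomaly = 216.96 − (352.43) = -135.47 mGal
Complete Bouguer anomaly = -135.47 + 0.17 = -135.30 mGal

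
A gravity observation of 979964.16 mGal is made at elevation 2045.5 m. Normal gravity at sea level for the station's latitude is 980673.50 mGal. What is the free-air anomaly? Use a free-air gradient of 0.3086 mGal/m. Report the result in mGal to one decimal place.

Free-air correction = 0.3086 × 2045.5 = 631.24 mGal
Free-air anomaly = 979964.16 − 980673.50 + (631.24) = -78.10 mGal

-78.1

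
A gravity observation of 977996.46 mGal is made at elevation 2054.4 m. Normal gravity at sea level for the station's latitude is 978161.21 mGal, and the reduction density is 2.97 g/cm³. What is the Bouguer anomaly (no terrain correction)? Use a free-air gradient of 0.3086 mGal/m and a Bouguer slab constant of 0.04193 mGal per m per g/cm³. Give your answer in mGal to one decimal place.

213.4

Free-air correction = 0.3086 × 2054.4 = 633.99 mGal
Free-air anomaly = 977996.46 − 978161.21 + (633.99) = 469.24 mGal
Bouguer slab correction = 0.04193 × 2.97 × 2054.4 = 255.84 mGal
Simple Bouguer anomaly = 469.24 − (255.84) = 213.40 mGal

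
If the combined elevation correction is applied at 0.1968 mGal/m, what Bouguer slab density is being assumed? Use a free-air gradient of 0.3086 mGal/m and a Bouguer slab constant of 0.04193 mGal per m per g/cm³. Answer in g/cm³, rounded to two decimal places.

0.1968 = 0.3086 − 0.04193 × ρ
ρ = (0.3086 − 0.1968) / 0.04193 = 2.67 g/cm³

2.67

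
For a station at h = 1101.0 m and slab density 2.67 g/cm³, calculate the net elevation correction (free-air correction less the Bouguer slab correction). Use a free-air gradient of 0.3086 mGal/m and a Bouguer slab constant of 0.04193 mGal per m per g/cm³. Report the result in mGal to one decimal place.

Combined gradient = 0.3086 − 0.04193 × 2.67 = 0.1966469 mGal/m
Combined elevation correction = 0.1966469 × 1101.0 = 216.5 mGal

216.5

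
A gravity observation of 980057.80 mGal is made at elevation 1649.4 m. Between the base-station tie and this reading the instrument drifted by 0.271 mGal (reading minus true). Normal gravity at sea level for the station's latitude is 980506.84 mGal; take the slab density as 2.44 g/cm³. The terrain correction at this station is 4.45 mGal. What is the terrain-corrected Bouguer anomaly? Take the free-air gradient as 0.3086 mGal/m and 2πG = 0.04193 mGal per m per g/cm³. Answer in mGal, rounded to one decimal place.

-104.6

Drift-corrected reading = 980057.80 − (0.271) = 980057.529 mGal
Free-air correction = 0.3086 × 1649.4 = 509.00 mGal
Free-air anomaly = 980057.529 − 980506.84 + (509.00) = 59.689 mGal
Bouguer slab correction = 0.04193 × 2.44 × 1649.4 = 168.75 mGal
Simple Bouguer anomaly = 59.689 − (168.75) = -109.061 mGal
Complete Bouguer anomaly = -109.061 + 4.45 = -104.611 mGal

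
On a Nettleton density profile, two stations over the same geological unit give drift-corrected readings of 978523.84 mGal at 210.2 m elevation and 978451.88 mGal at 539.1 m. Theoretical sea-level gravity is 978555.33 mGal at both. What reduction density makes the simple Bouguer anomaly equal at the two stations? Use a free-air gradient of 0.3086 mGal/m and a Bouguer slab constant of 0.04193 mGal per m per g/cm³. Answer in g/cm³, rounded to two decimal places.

2.14

Δg_obs = 978451.88 − 978523.84 = -71.96 mGal over Δh = 539.1 − 210.2 = 328.9 m
Equal Bouguer anomalies ⇒ Δg_obs + (0.3086 − 0.04193ρ)·Δh = 0
0.3086 − 0.04193ρ = −Δg_obs/Δh = 0.21879
ρ = (0.3086 − 0.21879) / 0.04193 = 2.14 g/cm³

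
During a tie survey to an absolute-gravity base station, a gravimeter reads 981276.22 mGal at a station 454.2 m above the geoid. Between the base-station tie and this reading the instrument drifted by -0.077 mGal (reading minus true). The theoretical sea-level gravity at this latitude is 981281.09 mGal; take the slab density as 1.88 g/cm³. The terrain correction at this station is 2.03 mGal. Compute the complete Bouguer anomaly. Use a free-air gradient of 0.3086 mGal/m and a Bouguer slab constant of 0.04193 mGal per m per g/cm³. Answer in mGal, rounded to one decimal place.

101.6

Drift-corrected reading = 981276.22 − (-0.077) = 981276.297 mGal
Free-air correction = 0.3086 × 454.2 = 140.17 mGal
Free-air anomaly = 981276.297 − 981281.09 + (140.17) = 135.377 mGal
Bouguer slab correction = 0.04193 × 1.88 × 454.2 = 35.80 mGal
Simple Bouguer anomaly = 135.377 − (35.80) = 99.577 mGal
Complete Bouguer anomaly = 99.577 + 2.03 = 101.607 mGal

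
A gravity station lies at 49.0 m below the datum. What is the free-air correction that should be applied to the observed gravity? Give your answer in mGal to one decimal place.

Free-air correction = 0.3086 × -49.0 = -15.1 mGal

-15.1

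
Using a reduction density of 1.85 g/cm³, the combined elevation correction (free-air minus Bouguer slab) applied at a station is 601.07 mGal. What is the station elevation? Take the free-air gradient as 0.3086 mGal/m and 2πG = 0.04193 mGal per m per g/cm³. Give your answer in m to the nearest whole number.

2602

Combined gradient = 0.3086 − 0.04193 × 1.85 = 0.2310295 mGal/m
h = 601.07 / 0.2310295 = 2601.70 m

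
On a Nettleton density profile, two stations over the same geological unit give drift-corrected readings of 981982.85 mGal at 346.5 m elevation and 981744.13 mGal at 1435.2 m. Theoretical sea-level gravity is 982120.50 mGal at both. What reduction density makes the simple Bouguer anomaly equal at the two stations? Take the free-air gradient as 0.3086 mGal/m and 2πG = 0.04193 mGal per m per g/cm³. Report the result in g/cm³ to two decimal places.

2.13

Δg_obs = 981744.13 − 981982.85 = -238.72 mGal over Δh = 1435.2 − 346.5 = 1088.7 m
Equal Bouguer anomalies ⇒ Δg_obs + (0.3086 − 0.04193ρ)·Δh = 0
0.3086 − 0.04193ρ = −Δg_obs/Δh = 0.21927
ρ = (0.3086 − 0.21927) / 0.04193 = 2.13 g/cm³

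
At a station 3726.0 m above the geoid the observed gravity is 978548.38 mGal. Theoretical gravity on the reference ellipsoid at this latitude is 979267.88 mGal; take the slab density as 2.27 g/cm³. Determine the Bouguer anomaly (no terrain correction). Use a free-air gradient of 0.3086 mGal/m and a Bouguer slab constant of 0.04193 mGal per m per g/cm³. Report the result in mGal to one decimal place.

Free-air correction = 0.3086 × 3726.0 = 1149.84 mGal
Free-air anomaly = 978548.38 − 979267.88 + (1149.84) = 430.34 mGal
Bouguer slab correction = 0.04193 × 2.27 × 3726.0 = 354.64 mGal
Simple Bouguer anomaly = 430.34 − (354.64) = 75.70 mGal

75.7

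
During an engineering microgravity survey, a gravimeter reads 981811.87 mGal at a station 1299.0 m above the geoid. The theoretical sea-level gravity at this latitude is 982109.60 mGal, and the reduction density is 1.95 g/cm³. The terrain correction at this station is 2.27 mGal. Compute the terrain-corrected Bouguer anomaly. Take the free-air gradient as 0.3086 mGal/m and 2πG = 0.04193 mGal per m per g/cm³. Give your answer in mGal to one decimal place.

-0.8

Free-air correction = 0.3086 × 1299.0 = 400.87 mGal
Free-air anomaly = 981811.87 − 982109.60 + (400.87) = 103.14 mGal
Bouguer slab correction = 0.04193 × 1.95 × 1299.0 = 106.21 mGal
Simple Bouguer anomaly = 103.14 − (106.21) = -3.07 mGal
Complete Bouguer anomaly = -3.07 + 2.27 = -0.80 mGal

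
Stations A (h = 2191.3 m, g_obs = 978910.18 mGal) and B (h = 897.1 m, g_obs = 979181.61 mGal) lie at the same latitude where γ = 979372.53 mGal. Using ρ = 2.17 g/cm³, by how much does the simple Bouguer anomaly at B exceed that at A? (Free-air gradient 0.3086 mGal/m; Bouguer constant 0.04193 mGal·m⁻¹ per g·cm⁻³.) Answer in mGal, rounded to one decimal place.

-10.2

Δg_SB(A) = 978910.18 − 979372.53 + 0.3086×2191.3 − 0.04193×2.17×2191.3 = 14.50 mGal
Δg_SB(B) = 979181.61 − 979372.53 + 0.3086×897.1 − 0.04193×2.17×897.1 = 4.30 mGal
Difference = 4.30 − (14.50) = -10.20 mGal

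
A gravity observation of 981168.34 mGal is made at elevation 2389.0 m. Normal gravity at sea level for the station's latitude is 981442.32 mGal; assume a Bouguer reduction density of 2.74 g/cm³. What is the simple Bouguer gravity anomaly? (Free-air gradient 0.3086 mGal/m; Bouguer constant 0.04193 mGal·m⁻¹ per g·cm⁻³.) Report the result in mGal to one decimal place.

Free-air correction = 0.3086 × 2389.0 = 737.25 mGal
Free-air anomaly = 981168.34 − 981442.32 + (737.25) = 463.27 mGal
Bouguer slab correction = 0.04193 × 2.74 × 2389.0 = 274.47 mGal
Simple Bouguer anomaly = 463.27 − (274.47) = 188.80 mGal

188.8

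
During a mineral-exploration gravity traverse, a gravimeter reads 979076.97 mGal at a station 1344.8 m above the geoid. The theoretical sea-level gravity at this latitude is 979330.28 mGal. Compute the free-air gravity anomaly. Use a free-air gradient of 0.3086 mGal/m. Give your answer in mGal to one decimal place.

161.7

Free-air correction = 0.3086 × 1344.8 = 415.01 mGal
Free-air anomaly = 979076.97 − 979330.28 + (415.01) = 161.70 mGal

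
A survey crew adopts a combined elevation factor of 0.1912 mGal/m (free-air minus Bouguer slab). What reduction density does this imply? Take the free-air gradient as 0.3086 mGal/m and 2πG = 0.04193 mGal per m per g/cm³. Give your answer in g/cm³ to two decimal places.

2.80

0.1912 = 0.3086 − 0.04193 × ρ
ρ = (0.3086 − 0.1912) / 0.04193 = 2.80 g/cm³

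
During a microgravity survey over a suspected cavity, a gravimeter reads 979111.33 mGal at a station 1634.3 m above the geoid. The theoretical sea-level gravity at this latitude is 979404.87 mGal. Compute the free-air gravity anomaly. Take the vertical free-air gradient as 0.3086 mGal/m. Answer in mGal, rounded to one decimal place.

Free-air correction = 0.3086 × 1634.3 = 504.34 mGal
Free-air anomaly = 979111.33 − 979404.87 + (504.34) = 210.80 mGal

210.8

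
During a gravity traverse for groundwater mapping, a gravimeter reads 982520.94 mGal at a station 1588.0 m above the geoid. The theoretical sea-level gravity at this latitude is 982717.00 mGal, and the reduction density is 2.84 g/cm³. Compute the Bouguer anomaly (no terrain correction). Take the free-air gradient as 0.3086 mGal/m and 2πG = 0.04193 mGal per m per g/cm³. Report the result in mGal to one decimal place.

Free-air correction = 0.3086 × 1588.0 = 490.06 mGal
Free-air anomaly = 982520.94 − 982717.00 + (490.06) = 294.00 mGal
Bouguer slab correction = 0.04193 × 2.84 × 1588.0 = 189.10 mGal
Simple Bouguer anomaly = 294.00 − (189.10) = 104.90 mGal

104.9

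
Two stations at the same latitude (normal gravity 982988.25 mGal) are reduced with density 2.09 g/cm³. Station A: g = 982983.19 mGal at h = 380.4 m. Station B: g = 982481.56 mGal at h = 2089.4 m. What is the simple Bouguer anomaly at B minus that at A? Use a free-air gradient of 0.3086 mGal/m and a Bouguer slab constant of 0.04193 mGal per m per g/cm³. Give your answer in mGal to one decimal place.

-124.0

Δg_SB(A) = 982983.19 − 982988.25 + 0.3086×380.4 − 0.04193×2.09×380.4 = 79.00 mGal
Δg_SB(B) = 982481.56 − 982988.25 + 0.3086×2089.4 − 0.04193×2.09×2089.4 = -45.00 mGal
Difference = -45.00 − (79.00) = -124.00 mGal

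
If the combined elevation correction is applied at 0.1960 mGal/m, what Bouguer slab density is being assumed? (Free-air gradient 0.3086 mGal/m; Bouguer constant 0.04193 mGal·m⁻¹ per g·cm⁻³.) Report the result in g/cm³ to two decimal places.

0.1960 = 0.3086 − 0.04193 × ρ
ρ = (0.3086 − 0.1960) / 0.04193 = 2.69 g/cm³

2.69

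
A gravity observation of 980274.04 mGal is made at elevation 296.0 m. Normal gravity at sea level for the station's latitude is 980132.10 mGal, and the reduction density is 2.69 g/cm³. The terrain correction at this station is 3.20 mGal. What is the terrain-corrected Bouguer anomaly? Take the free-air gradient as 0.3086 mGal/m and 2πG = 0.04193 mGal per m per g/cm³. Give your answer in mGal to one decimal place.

Free-air correction = 0.3086 × 296.0 = 91.35 mGal
Free-air anomaly = 980274.04 − 980132.10 + (91.35) = 233.29 mGal
Bouguer slab correction = 0.04193 × 2.69 × 296.0 = 33.39 mGal
Simple Bouguer anomaly = 233.29 − (33.39) = 199.90 mGal
Complete Bouguer anomaly = 199.90 + 3.20 = 203.10 mGal

203.1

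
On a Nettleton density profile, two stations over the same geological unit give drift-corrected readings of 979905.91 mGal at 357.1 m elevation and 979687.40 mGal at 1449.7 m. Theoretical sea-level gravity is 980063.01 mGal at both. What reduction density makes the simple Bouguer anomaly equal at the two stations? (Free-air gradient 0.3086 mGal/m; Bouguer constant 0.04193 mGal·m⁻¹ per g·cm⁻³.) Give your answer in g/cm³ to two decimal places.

2.59

Δg_obs = 979687.40 − 979905.91 = -218.51 mGal over Δh = 1449.7 − 357.1 = 1092.6 m
Equal Bouguer anomalies ⇒ Δg_obs + (0.3086 − 0.04193ρ)·Δh = 0
0.3086 − 0.04193ρ = −Δg_obs/Δh = 0.19999
ρ = (0.3086 − 0.19999) / 0.04193 = 2.59 g/cm³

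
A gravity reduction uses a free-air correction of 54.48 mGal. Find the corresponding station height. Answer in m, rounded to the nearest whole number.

177

h = 54.48 / 0.3086 = 176.54 m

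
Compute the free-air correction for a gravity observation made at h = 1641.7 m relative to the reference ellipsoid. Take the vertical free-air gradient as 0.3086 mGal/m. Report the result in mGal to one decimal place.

506.6

Free-air correction = 0.3086 × 1641.7 = 506.6 mGal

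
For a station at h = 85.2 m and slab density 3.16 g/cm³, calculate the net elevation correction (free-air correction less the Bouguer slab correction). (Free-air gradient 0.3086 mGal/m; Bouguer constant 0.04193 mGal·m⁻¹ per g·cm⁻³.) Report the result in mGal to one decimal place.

Combined gradient = 0.3086 − 0.04193 × 3.16 = 0.1761012 mGal/m
Combined elevation correction = 0.1761012 × 85.2 = 15.0 mGal

15.0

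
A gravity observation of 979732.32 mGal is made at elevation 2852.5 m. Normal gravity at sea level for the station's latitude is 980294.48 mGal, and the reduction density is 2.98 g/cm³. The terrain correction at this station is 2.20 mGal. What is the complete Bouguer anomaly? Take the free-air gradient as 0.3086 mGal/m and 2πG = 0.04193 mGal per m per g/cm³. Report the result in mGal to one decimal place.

-36.1

Free-air correction = 0.3086 × 2852.5 = 880.28 mGal
Free-air anomaly = 979732.32 − 980294.48 + (880.28) = 318.12 mGal
Bouguer slab correction = 0.04193 × 2.98 × 2852.5 = 356.42 mGal
Simple Bouguer anomaly = 318.12 − (356.42) = -38.30 mGal
Complete Bouguer anomaly = -38.30 + 2.20 = -36.10 mGal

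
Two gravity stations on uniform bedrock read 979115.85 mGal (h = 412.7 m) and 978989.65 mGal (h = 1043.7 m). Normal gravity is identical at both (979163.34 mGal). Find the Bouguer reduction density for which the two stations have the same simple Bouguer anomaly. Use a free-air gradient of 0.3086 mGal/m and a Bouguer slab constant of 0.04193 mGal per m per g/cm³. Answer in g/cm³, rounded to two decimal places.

Δg_obs = 978989.65 − 979115.85 = -126.20 mGal over Δh = 1043.7 − 412.7 = 631.0 m
Equal Bouguer anomalies ⇒ Δg_obs + (0.3086 − 0.04193ρ)·Δh = 0
0.3086 − 0.04193ρ = −Δg_obs/Δh = 0.20000
ρ = (0.3086 − 0.20000) / 0.04193 = 2.59 g/cm³

2.59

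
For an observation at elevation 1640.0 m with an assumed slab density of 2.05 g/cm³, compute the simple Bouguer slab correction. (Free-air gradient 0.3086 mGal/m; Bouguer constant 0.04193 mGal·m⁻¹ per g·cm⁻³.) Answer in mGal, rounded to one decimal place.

Bouguer slab correction = 0.04193 × 2.05 × 1640.0 = 141.0 mGal

141.0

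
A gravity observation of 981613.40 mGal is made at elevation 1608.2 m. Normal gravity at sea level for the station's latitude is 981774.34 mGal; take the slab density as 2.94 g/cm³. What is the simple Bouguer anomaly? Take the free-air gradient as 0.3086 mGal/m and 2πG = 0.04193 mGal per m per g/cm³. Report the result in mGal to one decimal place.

Free-air correction = 0.3086 × 1608.2 = 496.29 mGal
Free-air anomaly = 981613.40 − 981774.34 + (496.29) = 335.35 mGal
Bouguer slab correction = 0.04193 × 2.94 × 1608.2 = 198.25 mGal
Simple Bouguer anomaly = 335.35 − (198.25) = 137.10 mGal

137.1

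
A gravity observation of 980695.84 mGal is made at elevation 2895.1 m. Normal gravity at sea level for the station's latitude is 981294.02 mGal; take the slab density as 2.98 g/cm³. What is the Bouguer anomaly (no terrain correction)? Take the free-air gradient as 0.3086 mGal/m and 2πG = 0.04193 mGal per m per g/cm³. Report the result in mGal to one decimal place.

Free-air correction = 0.3086 × 2895.1 = 893.43 mGal
Free-air anomaly = 980695.84 − 981294.02 + (893.43) = 295.25 mGal
Bouguer slab correction = 0.04193 × 2.98 × 2895.1 = 361.75 mGal
Simple Bouguer anomaly = 295.25 − (361.75) = -66.50 mGal

-66.5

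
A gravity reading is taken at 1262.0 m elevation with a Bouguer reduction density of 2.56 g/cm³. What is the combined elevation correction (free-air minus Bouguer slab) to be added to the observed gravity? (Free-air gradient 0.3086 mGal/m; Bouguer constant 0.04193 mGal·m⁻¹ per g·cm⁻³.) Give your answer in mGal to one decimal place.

254.0

Combined gradient = 0.3086 − 0.04193 × 2.56 = 0.2012592 mGal/m
Combined elevation correction = 0.2012592 × 1262.0 = 254.0 mGal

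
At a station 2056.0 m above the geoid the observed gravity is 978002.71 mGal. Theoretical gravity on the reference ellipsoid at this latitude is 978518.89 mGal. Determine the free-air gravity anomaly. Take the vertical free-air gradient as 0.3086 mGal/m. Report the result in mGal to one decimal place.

118.3

Free-air correction = 0.3086 × 2056.0 = 634.48 mGal
Free-air anomaly = 978002.71 − 978518.89 + (634.48) = 118.30 mGal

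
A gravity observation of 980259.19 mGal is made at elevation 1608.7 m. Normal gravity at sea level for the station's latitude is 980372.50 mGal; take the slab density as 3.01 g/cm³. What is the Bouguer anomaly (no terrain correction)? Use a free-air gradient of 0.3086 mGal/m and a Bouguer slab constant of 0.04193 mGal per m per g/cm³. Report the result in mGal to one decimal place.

Free-air correction = 0.3086 × 1608.7 = 496.44 mGal
Free-air anomaly = 980259.19 − 980372.50 + (496.44) = 383.13 mGal
Bouguer slab correction = 0.04193 × 3.01 × 1608.7 = 203.03 mGal
Simple Bouguer anomaly = 383.13 − (203.03) = 180.10 mGal

180.1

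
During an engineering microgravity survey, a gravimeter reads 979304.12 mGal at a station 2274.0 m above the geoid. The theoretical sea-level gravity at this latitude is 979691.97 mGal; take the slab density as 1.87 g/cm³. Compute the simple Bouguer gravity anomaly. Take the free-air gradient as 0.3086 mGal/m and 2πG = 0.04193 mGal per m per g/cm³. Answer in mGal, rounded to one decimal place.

Free-air correction = 0.3086 × 2274.0 = 701.76 mGal
Free-air anomaly = 979304.12 − 979691.97 + (701.76) = 313.91 mGal
Bouguer slab correction = 0.04193 × 1.87 × 2274.0 = 178.30 mGal
Simple Bouguer anomaly = 313.91 − (178.30) = 135.61 mGal

135.6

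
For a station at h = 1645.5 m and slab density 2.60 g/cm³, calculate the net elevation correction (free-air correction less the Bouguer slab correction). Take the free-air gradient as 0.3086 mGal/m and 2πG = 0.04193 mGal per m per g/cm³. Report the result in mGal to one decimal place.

328.4

Combined gradient = 0.3086 − 0.04193 × 2.60 = 0.1995820 mGal/m
Combined elevation correction = 0.1995820 × 1645.5 = 328.4 mGal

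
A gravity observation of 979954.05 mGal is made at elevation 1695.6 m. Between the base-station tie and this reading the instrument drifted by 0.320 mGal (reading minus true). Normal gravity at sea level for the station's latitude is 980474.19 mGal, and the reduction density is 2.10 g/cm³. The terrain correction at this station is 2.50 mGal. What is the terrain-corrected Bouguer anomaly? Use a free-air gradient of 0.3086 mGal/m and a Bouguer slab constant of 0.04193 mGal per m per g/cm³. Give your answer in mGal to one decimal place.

-144.0

Drift-corrected reading = 979954.05 − (0.320) = 979953.730 mGal
Free-air correction = 0.3086 × 1695.6 = 523.26 mGal
Free-air anomaly = 979953.730 − 980474.19 + (523.26) = 2.800 mGal
Bouguer slab correction = 0.04193 × 2.10 × 1695.6 = 149.30 mGal
Simple Bouguer anomaly = 2.800 − (149.30) = -146.500 mGal
Complete Bouguer anomaly = -146.500 + 2.50 = -144.000 mGal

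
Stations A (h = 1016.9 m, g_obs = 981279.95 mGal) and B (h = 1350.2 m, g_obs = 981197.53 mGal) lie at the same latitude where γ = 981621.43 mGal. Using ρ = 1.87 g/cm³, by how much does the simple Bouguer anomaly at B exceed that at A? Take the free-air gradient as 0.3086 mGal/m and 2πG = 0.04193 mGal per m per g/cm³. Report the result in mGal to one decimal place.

-5.7

Δg_SB(A) = 981279.95 − 981621.43 + 0.3086×1016.9 − 0.04193×1.87×1016.9 = -107.40 mGal
Δg_SB(B) = 981197.53 − 981621.43 + 0.3086×1350.2 − 0.04193×1.87×1350.2 = -113.10 mGal
Difference = -113.10 − (-107.40) = -5.70 mGal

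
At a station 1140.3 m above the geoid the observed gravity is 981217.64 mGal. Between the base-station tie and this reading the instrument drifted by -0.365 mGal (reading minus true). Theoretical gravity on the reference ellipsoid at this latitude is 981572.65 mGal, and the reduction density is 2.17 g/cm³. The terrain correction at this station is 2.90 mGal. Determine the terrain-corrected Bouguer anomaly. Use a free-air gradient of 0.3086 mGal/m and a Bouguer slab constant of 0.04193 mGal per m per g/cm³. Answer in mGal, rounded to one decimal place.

Drift-corrected reading = 981217.64 − (-0.365) = 981218.005 mGal
Free-air correction = 0.3086 × 1140.3 = 351.90 mGal
Free-air anomaly = 981218.005 − 981572.65 + (351.90) = -2.745 mGal
Bouguer slab correction = 0.04193 × 2.17 × 1140.3 = 103.75 mGal
Simple Bouguer anomaly = -2.745 − (103.75) = -106.495 mGal
Complete Bouguer anomaly = -106.495 + 2.90 = -103.595 mGal

-103.6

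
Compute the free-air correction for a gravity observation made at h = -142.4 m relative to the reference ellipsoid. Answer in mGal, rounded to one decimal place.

-43.9

Free-air correction = 0.3086 × -142.4 = -43.9 mGal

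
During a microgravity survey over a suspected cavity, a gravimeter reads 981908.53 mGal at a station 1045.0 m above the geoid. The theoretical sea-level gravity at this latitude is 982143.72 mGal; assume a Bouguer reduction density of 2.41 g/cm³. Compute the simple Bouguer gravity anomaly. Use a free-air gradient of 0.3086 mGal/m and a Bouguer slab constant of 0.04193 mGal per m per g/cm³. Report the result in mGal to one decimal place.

-18.3

Free-air correction = 0.3086 × 1045.0 = 322.49 mGal
Free-air anomaly = 981908.53 − 982143.72 + (322.49) = 87.30 mGal
Bouguer slab correction = 0.04193 × 2.41 × 1045.0 = 105.60 mGal
Simple Bouguer anomaly = 87.30 − (105.60) = -18.30 mGal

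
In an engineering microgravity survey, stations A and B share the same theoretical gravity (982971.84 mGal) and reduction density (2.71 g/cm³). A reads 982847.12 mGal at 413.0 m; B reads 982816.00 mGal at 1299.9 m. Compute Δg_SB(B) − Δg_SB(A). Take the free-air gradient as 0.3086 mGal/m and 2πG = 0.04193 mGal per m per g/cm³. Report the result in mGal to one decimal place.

141.8

Δg_SB(A) = 982847.12 − 982971.84 + 0.3086×413.0 − 0.04193×2.71×413.0 = -44.20 mGal
Δg_SB(B) = 982816.00 − 982971.84 + 0.3086×1299.9 − 0.04193×2.71×1299.9 = 97.60 mGal
Difference = 97.60 − (-44.20) = 141.80 mGal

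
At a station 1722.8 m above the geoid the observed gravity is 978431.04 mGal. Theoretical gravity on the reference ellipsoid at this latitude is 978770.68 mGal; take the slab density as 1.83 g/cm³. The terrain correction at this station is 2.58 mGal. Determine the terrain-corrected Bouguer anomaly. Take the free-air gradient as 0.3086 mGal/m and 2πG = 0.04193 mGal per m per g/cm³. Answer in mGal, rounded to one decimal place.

Free-air correction = 0.3086 × 1722.8 = 531.66 mGal
Free-air anomaly = 978431.04 − 978770.68 + (531.66) = 192.02 mGal
Bouguer slab correction = 0.04193 × 1.83 × 1722.8 = 132.19 mGal
Simple Bouguer anomaly = 192.02 − (132.19) = 59.83 mGal
Complete Bouguer anomaly = 59.83 + 2.58 = 62.41 mGal

62.4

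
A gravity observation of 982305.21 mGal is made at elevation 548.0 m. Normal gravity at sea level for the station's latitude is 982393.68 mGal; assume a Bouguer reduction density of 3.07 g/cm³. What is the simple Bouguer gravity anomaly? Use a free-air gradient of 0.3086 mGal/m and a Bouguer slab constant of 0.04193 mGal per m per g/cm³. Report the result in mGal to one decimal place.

Free-air correction = 0.3086 × 548.0 = 169.11 mGal
Free-air anomaly = 982305.21 − 982393.68 + (169.11) = 80.64 mGal
Bouguer slab correction = 0.04193 × 3.07 × 548.0 = 70.54 mGal
Simple Bouguer anomaly = 80.64 − (70.54) = 10.10 mGal

10.1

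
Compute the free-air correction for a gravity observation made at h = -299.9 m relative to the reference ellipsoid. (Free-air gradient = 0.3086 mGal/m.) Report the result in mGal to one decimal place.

-92.5

Free-air correction = 0.3086 × -299.9 = -92.5 mGal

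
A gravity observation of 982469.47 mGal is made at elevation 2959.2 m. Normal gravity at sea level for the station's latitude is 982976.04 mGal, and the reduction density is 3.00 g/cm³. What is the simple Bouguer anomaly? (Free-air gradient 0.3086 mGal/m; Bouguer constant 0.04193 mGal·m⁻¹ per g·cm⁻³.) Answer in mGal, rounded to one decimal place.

34.4

Free-air correction = 0.3086 × 2959.2 = 913.21 mGal
Free-air anomaly = 982469.47 − 982976.04 + (913.21) = 406.64 mGal
Bouguer slab correction = 0.04193 × 3.00 × 2959.2 = 372.24 mGal
Simple Bouguer anomaly = 406.64 − (372.24) = 34.40 mGal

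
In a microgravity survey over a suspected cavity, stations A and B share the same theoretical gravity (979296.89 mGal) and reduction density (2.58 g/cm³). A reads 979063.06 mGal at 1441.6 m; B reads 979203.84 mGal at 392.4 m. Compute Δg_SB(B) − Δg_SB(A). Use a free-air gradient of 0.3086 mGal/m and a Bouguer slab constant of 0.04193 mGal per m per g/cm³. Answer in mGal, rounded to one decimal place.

-69.5

Δg_SB(A) = 979063.06 − 979296.89 + 0.3086×1441.6 − 0.04193×2.58×1441.6 = 55.10 mGal
Δg_SB(B) = 979203.84 − 979296.89 + 0.3086×392.4 − 0.04193×2.58×392.4 = -14.40 mGal
Difference = -14.40 − (55.10) = -69.50 mGal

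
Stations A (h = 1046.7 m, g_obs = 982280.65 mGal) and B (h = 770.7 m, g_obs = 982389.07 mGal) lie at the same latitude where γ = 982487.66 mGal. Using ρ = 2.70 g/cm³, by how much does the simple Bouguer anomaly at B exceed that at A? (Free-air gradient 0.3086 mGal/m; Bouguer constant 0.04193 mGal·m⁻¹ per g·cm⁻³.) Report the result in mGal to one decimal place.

54.5

Δg_SB(A) = 982280.65 − 982487.66 + 0.3086×1046.7 − 0.04193×2.70×1046.7 = -2.50 mGal
Δg_SB(B) = 982389.07 − 982487.66 + 0.3086×770.7 − 0.04193×2.70×770.7 = 52.00 mGal
Difference = 52.00 − (-2.50) = 54.50 mGal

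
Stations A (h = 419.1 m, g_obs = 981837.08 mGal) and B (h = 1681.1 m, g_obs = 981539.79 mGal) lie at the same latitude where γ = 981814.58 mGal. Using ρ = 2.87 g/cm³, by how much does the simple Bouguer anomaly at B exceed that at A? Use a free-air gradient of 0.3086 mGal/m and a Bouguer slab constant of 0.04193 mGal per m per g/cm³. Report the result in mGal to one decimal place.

Δg_SB(A) = 981837.08 − 981814.58 + 0.3086×419.1 − 0.04193×2.87×419.1 = 101.40 mGal
Δg_SB(B) = 981539.79 − 981814.58 + 0.3086×1681.1 − 0.04193×2.87×1681.1 = 41.70 mGal
Difference = 41.70 − (101.40) = -59.70 mGal

-59.7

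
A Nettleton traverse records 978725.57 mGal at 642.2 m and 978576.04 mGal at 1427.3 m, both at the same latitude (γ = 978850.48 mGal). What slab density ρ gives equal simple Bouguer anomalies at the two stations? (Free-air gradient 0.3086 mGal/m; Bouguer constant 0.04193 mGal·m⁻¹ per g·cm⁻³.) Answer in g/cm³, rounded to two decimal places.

2.82

Δg_obs = 978576.04 − 978725.57 = -149.53 mGal over Δh = 1427.3 − 642.2 = 785.1 m
Equal Bouguer anomalies ⇒ Δg_obs + (0.3086 − 0.04193ρ)·Δh = 0
0.3086 − 0.04193ρ = −Δg_obs/Δh = 0.19046
ρ = (0.3086 − 0.19046) / 0.04193 = 2.82 g/cm³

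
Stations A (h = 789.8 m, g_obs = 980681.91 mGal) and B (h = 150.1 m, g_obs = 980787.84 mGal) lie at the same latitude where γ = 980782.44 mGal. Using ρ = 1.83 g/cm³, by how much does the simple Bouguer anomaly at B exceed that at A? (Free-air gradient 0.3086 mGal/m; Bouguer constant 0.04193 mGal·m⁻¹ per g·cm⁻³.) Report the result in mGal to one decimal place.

-42.4

Δg_SB(A) = 980681.91 − 980782.44 + 0.3086×789.8 − 0.04193×1.83×789.8 = 82.60 mGal
Δg_SB(B) = 980787.84 − 980782.44 + 0.3086×150.1 − 0.04193×1.83×150.1 = 40.20 mGal
Difference = 40.20 − (82.60) = -42.40 mGal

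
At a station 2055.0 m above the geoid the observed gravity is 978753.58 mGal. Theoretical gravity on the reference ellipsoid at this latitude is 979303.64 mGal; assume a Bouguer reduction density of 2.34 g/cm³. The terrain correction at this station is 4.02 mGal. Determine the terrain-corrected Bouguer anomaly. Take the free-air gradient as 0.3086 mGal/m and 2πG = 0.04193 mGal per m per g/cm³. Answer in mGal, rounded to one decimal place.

Free-air correction = 0.3086 × 2055.0 = 634.17 mGal
Free-air anomaly = 978753.58 − 979303.64 + (634.17) = 84.11 mGal
Bouguer slab correction = 0.04193 × 2.34 × 2055.0 = 201.63 mGal
Simple Bouguer anomaly = 84.11 − (201.63) = -117.52 mGal
Complete Bouguer anomaly = -117.52 + 4.02 = -113.50 mGal

-113.5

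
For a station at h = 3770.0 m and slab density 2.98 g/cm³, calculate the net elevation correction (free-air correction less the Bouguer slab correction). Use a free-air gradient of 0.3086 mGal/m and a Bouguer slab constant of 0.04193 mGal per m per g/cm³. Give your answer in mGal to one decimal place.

692.4

Combined gradient = 0.3086 − 0.04193 × 2.98 = 0.1836486 mGal/m
Combined elevation correction = 0.1836486 × 3770.0 = 692.4 mGal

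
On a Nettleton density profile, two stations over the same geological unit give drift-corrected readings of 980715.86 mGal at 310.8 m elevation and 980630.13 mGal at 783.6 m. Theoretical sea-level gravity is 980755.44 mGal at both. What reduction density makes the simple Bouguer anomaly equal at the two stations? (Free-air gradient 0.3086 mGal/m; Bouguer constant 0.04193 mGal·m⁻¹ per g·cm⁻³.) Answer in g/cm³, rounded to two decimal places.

Δg_obs = 980630.13 − 980715.86 = -85.73 mGal over Δh = 783.6 − 310.8 = 472.8 m
Equal Bouguer anomalies ⇒ Δg_obs + (0.3086 − 0.04193ρ)·Δh = 0
0.3086 − 0.04193ρ = −Δg_obs/Δh = 0.18132
ρ = (0.3086 − 0.18132) / 0.04193 = 3.04 g/cm³

3.04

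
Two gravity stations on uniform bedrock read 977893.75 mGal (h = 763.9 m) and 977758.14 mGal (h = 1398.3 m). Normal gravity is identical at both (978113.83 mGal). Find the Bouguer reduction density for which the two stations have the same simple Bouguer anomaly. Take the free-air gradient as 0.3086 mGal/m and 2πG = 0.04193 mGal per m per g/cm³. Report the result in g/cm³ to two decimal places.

2.26

Δg_obs = 977758.14 − 977893.75 = -135.61 mGal over Δh = 1398.3 − 763.9 = 634.4 m
Equal Bouguer anomalies ⇒ Δg_obs + (0.3086 − 0.04193ρ)·Δh = 0
0.3086 − 0.04193ρ = −Δg_obs/Δh = 0.21376
ρ = (0.3086 − 0.21376) / 0.04193 = 2.26 g/cm³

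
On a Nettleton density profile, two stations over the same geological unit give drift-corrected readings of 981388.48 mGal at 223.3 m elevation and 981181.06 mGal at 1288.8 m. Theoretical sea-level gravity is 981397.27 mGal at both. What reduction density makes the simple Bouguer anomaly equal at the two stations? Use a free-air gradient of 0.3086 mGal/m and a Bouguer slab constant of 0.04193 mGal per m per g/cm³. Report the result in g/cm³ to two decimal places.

Δg_obs = 981181.06 − 981388.48 = -207.42 mGal over Δh = 1288.8 − 223.3 = 1065.5 m
Equal Bouguer anomalies ⇒ Δg_obs + (0.3086 − 0.04193ρ)·Δh = 0
0.3086 − 0.04193ρ = −Δg_obs/Δh = 0.19467
ρ = (0.3086 − 0.19467) / 0.04193 = 2.72 g/cm³

2.72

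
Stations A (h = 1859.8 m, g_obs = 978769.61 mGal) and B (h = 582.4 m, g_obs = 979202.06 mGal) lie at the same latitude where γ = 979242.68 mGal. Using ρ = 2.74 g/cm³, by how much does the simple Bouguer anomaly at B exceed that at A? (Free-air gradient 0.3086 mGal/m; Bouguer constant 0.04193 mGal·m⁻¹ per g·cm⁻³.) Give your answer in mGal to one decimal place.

185.0

Δg_SB(A) = 978769.61 − 979242.68 + 0.3086×1859.8 − 0.04193×2.74×1859.8 = -112.80 mGal
Δg_SB(B) = 979202.06 − 979242.68 + 0.3086×582.4 − 0.04193×2.74×582.4 = 72.20 mGal
Difference = 72.20 − (-112.80) = 185.00 mGal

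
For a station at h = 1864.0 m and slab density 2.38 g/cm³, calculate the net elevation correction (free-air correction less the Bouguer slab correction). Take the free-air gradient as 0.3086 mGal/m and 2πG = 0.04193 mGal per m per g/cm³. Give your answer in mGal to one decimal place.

389.2

Combined gradient = 0.3086 − 0.04193 × 2.38 = 0.2088066 mGal/m
Combined elevation correction = 0.2088066 × 1864.0 = 389.2 mGal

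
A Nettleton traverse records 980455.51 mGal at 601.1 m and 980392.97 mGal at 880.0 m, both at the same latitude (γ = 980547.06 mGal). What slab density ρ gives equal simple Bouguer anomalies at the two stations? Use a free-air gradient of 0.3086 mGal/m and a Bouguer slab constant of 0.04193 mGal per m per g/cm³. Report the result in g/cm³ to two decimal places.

2.01

Δg_obs = 980392.97 − 980455.51 = -62.54 mGal over Δh = 880.0 − 601.1 = 278.9 m
Equal Bouguer anomalies ⇒ Δg_obs + (0.3086 − 0.04193ρ)·Δh = 0
0.3086 − 0.04193ρ = −Δg_obs/Δh = 0.22424
ρ = (0.3086 − 0.22424) / 0.04193 = 2.01 g/cm³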